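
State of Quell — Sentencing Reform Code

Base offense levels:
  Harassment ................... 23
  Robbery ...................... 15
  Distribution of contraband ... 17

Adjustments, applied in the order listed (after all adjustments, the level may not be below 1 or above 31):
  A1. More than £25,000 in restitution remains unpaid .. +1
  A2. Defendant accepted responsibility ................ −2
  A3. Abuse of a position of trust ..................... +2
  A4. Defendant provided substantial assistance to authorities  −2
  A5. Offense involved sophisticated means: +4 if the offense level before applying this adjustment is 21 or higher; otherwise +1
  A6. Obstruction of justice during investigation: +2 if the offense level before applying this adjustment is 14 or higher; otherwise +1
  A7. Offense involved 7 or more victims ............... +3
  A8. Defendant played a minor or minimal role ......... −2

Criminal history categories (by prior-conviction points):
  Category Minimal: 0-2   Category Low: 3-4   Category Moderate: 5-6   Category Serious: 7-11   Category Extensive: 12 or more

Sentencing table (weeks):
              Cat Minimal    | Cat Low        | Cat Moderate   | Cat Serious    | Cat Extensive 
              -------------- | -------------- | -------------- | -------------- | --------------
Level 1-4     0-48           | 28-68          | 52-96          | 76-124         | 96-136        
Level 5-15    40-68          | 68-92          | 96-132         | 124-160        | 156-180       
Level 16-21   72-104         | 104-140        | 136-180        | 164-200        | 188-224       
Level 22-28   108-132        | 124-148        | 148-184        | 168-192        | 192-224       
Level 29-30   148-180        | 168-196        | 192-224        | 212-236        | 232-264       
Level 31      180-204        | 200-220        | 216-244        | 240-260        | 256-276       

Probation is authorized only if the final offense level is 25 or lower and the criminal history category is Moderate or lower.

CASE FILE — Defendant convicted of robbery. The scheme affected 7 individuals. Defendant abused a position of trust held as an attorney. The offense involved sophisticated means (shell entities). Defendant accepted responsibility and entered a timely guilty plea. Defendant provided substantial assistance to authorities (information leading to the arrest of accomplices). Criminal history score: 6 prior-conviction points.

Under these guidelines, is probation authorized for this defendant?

Base offense level for robbery: 15.
A1 does not apply.
A2 applies: 15 − 2 = 13.
A3 applies: 13 + 2 = 15.
A4 applies: 15 − 2 = 13.
A5 applies (level before this adjustment is 13 < 21, so +1): 13 + 1 = 14.
A6 does not apply.
A7 applies: 14 + 3 = 17.
A8 does not apply.
Final offense level: 17.
Criminal history: 6 prior points → Category Moderate (5-6).
Level 17 falls in the 16-21 band.
Grid: Level 16-21 × Category Moderate = 136-180 weeks.
Probation check: level 17 ≤ 25 and category Moderate ≤ Moderate → eligible.

Yes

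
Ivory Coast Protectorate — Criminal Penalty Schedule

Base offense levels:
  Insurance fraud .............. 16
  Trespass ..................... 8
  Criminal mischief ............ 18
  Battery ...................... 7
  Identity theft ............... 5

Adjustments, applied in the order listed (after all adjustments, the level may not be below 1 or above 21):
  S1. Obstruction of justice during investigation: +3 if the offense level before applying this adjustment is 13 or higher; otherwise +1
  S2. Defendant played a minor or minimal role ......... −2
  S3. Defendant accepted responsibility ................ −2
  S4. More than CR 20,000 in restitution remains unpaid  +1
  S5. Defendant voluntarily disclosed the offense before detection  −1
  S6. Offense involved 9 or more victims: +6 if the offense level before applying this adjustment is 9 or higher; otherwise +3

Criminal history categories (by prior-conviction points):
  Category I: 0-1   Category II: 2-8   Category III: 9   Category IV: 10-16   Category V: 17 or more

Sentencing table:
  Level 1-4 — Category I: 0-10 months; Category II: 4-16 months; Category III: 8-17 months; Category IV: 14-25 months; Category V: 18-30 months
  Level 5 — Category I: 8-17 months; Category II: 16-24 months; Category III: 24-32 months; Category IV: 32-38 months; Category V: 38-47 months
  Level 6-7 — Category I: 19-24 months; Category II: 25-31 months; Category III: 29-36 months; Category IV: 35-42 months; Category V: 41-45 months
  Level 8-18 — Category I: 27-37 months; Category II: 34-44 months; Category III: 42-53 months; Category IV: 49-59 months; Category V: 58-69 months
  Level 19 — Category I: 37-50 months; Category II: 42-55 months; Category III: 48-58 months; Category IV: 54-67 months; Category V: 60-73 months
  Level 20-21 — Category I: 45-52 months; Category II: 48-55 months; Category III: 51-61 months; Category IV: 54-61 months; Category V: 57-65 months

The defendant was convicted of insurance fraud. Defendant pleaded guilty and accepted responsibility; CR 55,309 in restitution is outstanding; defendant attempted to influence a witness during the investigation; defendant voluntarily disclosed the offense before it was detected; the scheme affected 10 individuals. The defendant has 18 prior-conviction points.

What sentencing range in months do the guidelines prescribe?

Base offense level for insurance fraud: 16.
S1 applies (level before this adjustment is 16 ≥ 13, so +3): 16 + 3 = 19.
S2 does not apply.
S3 applies: 19 − 2 = 17.
S4 applies: 17 + 1 = 18.
S5 applies: 18 − 1 = 17.
S6 applies (level before this adjustment is 17 ≥ 9, so +6): 17 + 6 = 23.
Level 23 exceeds the maximum of 21; capped at 21.
Final offense level: 21.
Criminal history: 18 prior points → Category V (17+).
Level 21 falls in the 20-21 band.
Grid: Level 20-21 × Category V = 57-65 months.

57-65 months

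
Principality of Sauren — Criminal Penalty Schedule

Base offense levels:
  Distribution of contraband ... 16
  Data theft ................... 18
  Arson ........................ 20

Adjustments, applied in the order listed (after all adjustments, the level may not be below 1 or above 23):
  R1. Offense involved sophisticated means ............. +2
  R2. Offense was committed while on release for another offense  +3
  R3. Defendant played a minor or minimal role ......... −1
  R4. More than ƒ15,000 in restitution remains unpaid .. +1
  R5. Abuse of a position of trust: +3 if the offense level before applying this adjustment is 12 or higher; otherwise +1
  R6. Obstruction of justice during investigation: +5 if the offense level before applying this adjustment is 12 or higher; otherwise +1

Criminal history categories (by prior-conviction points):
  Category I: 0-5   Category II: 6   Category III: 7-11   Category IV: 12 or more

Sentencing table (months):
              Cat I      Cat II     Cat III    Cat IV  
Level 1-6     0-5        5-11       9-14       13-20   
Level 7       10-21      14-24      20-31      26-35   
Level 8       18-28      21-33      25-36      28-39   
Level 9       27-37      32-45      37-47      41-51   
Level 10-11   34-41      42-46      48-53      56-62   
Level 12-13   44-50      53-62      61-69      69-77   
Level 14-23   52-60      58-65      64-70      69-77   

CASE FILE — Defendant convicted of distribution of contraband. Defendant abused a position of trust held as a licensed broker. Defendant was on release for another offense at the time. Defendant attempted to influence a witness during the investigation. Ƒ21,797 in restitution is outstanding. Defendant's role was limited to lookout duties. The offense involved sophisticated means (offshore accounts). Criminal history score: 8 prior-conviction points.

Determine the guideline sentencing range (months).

64-70 months

Base offense level for distribution of contraband: 16.
R1 applies: 16 + 2 = 18.
R2 applies: 18 + 3 = 21.
R3 applies: 21 − 1 = 20.
R4 applies: 20 + 1 = 21.
R5 applies (level before this adjustment is 21 ≥ 12, so +3): 21 + 3 = 24.
R6 applies (level before this adjustment is 24 ≥ 12, so +5): 24 + 5 = 29.
Level 29 exceeds the maximum of 23; capped at 23.
Final offense level: 23.
Criminal history: 8 prior points → Category III (7-11).
Level 23 falls in the 14-23 band.
Grid: Level 14-23 × Category III = 64-70 months.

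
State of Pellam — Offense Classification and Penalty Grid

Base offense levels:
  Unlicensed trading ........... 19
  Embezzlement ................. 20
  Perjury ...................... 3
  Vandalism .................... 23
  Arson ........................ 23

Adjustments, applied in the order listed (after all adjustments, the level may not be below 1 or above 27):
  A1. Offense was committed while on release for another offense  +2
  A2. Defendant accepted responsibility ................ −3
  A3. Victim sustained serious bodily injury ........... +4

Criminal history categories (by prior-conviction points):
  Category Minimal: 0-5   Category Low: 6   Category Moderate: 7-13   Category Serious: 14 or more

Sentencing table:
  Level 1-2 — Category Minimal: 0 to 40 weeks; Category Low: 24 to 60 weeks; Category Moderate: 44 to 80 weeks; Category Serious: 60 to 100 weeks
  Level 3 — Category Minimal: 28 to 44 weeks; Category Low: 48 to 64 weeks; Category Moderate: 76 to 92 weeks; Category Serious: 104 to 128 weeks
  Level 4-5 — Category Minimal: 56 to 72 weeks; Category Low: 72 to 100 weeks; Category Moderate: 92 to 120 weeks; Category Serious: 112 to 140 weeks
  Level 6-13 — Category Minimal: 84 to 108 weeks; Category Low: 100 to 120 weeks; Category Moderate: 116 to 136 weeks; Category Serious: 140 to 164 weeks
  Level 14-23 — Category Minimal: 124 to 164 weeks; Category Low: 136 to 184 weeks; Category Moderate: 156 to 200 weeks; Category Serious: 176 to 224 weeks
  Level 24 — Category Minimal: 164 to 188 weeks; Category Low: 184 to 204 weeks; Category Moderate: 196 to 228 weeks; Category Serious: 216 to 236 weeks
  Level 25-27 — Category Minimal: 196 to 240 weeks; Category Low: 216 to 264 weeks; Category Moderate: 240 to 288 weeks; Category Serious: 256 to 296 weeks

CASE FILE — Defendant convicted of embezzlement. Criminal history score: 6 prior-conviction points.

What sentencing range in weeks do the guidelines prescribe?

Base offense level for embezzlement: 20.
Final offense level: 20.
Criminal history: 6 prior points → Category Low (6).
Level 20 falls in the 14-23 band.
Grid: Level 14-23 × Category Low = 136-184 weeks.

136-184 weeks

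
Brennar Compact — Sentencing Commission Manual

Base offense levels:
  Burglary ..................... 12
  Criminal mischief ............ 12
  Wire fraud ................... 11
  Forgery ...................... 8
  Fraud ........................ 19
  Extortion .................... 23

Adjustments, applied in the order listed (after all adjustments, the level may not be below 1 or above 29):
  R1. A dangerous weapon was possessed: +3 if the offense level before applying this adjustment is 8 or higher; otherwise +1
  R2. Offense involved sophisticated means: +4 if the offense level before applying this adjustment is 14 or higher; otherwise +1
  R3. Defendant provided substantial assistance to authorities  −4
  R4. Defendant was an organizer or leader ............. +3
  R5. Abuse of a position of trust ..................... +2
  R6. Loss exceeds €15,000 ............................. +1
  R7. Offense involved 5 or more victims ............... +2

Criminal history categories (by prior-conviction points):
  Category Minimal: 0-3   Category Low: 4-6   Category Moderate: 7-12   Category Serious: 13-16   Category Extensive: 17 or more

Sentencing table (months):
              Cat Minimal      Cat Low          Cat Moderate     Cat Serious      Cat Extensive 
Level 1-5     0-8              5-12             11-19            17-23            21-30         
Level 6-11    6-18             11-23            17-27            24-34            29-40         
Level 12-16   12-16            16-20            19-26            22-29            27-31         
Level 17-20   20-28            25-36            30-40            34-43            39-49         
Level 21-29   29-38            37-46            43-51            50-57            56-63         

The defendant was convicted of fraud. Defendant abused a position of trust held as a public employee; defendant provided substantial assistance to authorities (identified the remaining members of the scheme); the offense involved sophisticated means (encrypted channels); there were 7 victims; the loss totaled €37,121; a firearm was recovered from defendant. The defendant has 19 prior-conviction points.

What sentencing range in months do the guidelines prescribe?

56-63 months

Base offense level for fraud: 19.
R1 applies (level before this adjustment is 19 ≥ 8, so +3): 19 + 3 = 22.
R2 applies (level before this adjustment is 22 ≥ 14, so +4): 22 + 4 = 26.
R3 applies: 26 − 4 = 22.
R5 applies: 22 + 2 = 24.
R6 applies: 24 + 1 = 25.
R7 applies: 25 + 2 = 27.
Final offense level: 27.
Criminal history: 19 prior points → Category Extensive (17+).
Level 27 falls in the 21-29 band.
Grid: Level 21-29 × Category Extensive = 56-63 months.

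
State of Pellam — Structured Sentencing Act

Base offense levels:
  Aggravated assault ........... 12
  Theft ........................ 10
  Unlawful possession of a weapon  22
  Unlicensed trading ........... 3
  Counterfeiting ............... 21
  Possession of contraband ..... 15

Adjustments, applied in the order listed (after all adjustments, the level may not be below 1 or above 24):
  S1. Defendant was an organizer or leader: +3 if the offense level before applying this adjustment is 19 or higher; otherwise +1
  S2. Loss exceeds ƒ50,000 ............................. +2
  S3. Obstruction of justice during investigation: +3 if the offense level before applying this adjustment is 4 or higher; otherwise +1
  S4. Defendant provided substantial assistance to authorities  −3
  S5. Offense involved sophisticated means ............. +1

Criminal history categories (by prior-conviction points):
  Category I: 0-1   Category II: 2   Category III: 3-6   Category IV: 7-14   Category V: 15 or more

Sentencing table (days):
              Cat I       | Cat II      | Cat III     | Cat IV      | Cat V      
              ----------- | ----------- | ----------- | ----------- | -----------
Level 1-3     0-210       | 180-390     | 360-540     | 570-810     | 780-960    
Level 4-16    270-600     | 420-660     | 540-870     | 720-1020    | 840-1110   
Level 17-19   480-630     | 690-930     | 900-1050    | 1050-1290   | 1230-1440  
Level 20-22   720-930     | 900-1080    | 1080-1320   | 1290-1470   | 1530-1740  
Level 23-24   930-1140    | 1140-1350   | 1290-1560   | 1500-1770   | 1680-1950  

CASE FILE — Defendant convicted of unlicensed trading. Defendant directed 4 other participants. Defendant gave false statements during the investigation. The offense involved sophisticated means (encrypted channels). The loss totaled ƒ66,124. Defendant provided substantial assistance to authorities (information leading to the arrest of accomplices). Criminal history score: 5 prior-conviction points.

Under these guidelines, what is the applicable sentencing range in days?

Base offense level for unlicensed trading: 3.
S1 applies (level before this adjustment is 3 < 19, so +1): 3 + 1 = 4.
S2 applies: 4 + 2 = 6.
S3 applies (level before this adjustment is 6 ≥ 4, so +3): 6 + 3 = 9.
S4 applies: 9 − 3 = 6.
S5 applies: 6 + 1 = 7.
Final offense level: 7.
Criminal history: 5 prior points → Category III (3-6).
Level 7 falls in the 4-16 band.
Grid: Level 4-16 × Category III = 540-870 days.

540-870 days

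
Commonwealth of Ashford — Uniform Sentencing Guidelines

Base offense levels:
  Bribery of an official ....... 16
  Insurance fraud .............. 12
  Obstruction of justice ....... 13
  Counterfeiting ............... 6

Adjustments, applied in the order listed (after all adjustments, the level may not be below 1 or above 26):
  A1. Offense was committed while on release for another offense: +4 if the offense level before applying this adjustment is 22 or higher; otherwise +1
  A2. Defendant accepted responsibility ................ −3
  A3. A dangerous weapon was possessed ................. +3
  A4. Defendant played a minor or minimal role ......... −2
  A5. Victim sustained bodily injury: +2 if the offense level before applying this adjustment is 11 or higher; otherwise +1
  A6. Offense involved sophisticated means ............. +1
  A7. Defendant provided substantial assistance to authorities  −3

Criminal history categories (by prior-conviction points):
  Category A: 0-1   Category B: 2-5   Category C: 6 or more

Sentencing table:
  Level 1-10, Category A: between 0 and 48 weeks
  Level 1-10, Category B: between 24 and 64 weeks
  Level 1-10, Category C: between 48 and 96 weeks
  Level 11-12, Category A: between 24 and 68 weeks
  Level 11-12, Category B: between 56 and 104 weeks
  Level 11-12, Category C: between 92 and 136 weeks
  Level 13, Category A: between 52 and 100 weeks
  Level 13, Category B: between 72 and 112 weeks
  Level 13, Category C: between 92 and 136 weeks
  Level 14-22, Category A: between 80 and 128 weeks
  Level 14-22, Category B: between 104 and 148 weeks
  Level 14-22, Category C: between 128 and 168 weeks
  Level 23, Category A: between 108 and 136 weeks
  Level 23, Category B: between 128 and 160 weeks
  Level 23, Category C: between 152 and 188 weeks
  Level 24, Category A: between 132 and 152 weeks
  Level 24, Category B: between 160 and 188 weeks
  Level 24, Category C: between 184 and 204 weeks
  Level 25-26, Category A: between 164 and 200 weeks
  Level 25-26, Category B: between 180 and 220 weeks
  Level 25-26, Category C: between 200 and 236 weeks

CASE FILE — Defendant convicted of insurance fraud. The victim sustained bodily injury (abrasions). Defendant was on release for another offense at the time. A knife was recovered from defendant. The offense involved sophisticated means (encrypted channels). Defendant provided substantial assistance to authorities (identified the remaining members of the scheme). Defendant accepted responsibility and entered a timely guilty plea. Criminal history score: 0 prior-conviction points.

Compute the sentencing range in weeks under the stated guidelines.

Base offense level for insurance fraud: 12.
A1 applies (level before this adjustment is 12 < 22, so +1): 12 + 1 = 13.
A2 applies: 13 − 3 = 10.
A3 applies: 10 + 3 = 13.
A5 applies (level before this adjustment is 13 ≥ 11, so +2): 13 + 2 = 15.
A6 applies: 15 + 1 = 16.
A7 applies: 16 − 3 = 13.
Final offense level: 13.
Criminal history: 0 prior points → Category A (0-1).
Level 13 falls in the 13 band.
Grid: Level 13 × Category A = 52-100 weeks.

52-100 weeks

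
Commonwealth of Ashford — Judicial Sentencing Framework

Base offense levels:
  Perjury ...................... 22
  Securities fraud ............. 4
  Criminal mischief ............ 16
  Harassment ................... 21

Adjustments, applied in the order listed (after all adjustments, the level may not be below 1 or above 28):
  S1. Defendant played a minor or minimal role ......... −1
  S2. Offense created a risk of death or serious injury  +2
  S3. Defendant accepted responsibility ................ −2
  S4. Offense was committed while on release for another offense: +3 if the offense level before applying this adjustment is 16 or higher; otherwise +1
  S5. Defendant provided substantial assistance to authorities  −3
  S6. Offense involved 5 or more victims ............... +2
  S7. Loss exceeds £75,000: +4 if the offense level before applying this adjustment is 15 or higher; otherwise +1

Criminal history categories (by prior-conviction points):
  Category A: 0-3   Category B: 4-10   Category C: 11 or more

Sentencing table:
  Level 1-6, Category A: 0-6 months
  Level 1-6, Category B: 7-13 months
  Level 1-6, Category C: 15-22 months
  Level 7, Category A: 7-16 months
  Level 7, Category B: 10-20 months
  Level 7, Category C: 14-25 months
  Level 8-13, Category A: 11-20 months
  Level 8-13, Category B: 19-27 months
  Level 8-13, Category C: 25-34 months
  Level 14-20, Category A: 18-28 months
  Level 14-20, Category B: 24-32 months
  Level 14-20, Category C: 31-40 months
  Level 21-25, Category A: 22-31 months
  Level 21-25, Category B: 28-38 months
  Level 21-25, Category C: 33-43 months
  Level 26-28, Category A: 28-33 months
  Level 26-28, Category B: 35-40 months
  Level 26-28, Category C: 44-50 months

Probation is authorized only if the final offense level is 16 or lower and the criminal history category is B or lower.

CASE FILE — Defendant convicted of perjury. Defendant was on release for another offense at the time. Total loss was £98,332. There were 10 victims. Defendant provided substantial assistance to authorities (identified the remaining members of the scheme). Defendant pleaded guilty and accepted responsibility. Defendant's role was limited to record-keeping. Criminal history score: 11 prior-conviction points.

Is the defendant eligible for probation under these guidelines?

No

Base offense level for perjury: 22.
S1 applies: 22 − 1 = 21.
S3 applies: 21 − 2 = 19.
S4 applies (level before this adjustment is 19 ≥ 16, so +3): 19 + 3 = 22.
S5 applies: 22 − 3 = 19.
S6 applies: 19 + 2 = 21.
S7 applies (level before this adjustment is 21 ≥ 15, so +4): 21 + 4 = 25.
Final offense level: 25.
Criminal history: 11 prior points → Category C (11+).
Level 25 falls in the 21-25 band.
Grid: Level 21-25 × Category C = 33-43 months.
Probation check: level 25 > 16 and category C > B → not eligible.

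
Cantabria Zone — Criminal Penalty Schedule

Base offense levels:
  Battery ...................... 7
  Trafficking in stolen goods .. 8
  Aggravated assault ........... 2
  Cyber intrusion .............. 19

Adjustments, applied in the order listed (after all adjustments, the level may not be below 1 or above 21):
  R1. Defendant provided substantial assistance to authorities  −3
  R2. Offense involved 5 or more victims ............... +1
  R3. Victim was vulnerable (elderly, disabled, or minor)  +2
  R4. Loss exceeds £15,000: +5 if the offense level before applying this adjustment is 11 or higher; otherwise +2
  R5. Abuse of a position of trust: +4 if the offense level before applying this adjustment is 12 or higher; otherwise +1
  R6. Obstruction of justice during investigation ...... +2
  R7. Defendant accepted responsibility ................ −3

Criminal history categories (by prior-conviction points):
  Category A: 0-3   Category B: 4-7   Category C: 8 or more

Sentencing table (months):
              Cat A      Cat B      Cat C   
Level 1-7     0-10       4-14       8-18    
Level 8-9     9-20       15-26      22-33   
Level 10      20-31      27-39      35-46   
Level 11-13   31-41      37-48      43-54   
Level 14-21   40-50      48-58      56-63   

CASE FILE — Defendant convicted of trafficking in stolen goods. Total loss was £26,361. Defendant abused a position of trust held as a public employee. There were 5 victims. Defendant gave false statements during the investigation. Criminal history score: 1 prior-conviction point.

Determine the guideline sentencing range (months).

40-50 months

Base offense level for trafficking in stolen goods: 8.
R2 applies: 8 + 1 = 9.
R4 applies (level before this adjustment is 9 < 11, so +2): 9 + 2 = 11.
R5 applies (level before this adjustment is 11 < 12, so +1): 11 + 1 = 12.
R6 applies: 12 + 2 = 14.
R7 does not apply.
Final offense level: 14.
Criminal history: 1 prior point → Category A (0-3).
Level 14 falls in the 14-21 band.
Grid: Level 14-21 × Category A = 40-50 months.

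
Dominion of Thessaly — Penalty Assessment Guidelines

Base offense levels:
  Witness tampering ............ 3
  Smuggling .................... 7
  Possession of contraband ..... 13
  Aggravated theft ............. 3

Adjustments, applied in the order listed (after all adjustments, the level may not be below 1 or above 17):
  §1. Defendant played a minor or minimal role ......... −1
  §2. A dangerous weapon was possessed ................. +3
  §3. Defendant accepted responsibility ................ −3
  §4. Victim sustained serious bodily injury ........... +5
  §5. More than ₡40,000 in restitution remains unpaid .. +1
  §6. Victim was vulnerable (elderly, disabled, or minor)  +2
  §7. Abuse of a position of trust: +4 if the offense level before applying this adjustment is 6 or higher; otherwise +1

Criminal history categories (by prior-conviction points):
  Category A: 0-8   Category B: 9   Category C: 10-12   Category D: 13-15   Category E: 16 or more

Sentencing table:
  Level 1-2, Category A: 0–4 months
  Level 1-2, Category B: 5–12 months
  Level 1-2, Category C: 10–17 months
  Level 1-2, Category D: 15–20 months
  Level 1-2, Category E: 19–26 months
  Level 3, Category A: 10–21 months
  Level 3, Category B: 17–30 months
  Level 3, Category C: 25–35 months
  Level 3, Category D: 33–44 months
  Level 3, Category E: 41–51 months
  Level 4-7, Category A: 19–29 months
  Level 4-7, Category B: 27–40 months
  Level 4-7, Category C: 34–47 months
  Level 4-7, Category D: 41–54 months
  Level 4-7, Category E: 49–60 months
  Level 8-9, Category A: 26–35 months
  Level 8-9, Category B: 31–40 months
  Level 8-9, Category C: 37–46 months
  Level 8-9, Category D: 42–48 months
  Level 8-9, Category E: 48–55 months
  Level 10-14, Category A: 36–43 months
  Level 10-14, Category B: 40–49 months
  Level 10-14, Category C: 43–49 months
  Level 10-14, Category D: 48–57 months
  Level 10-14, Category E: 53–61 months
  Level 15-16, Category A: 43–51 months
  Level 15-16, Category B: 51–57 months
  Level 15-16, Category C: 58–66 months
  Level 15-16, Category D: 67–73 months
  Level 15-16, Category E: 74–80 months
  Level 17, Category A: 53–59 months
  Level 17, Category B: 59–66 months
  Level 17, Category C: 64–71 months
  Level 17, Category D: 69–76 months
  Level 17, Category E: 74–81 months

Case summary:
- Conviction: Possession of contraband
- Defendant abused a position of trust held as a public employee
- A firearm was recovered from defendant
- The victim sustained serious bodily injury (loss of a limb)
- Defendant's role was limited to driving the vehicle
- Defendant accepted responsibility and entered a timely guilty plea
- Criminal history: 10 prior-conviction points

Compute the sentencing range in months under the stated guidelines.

Base offense level for possession of contraband: 13.
§1 applies: 13 − 1 = 12.
§2 applies: 12 + 3 = 15.
§3 applies: 15 − 3 = 12.
§4 applies: 12 + 5 = 17.
§5 does not apply.
§7 applies (level before this adjustment is 17 ≥ 6, so +4): 17 + 4 = 21.
Level 21 exceeds the maximum of 17; capped at 17.
Final offense level: 17.
Criminal history: 10 prior points → Category C (10-12).
Level 17 falls in the 17 band.
Grid: Level 17 × Category C = 64-71 months.

64-71 months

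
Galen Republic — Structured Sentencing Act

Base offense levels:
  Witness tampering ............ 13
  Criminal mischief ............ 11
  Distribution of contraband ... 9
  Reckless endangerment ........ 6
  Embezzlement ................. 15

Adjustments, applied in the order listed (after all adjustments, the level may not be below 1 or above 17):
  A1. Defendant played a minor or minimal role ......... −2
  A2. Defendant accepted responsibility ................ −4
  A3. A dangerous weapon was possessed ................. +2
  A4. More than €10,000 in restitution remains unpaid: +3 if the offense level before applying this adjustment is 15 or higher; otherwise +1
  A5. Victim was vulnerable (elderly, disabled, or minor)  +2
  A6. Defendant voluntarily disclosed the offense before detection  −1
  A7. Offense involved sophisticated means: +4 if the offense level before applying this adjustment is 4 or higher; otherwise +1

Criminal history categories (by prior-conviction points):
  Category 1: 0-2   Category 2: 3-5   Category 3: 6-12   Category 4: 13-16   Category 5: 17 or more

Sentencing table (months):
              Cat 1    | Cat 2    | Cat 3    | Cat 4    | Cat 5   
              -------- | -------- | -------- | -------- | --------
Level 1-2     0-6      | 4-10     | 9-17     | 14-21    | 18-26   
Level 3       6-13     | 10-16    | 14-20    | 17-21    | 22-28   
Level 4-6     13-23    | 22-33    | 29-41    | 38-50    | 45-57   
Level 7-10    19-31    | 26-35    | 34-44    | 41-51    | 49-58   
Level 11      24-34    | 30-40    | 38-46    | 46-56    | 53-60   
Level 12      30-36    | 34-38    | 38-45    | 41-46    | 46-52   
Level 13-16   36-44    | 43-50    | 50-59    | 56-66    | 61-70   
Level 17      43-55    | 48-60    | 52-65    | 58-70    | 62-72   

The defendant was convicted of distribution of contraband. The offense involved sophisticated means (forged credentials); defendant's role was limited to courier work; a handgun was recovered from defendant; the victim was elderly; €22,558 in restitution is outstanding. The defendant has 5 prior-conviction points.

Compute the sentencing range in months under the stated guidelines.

43-50 months

Base offense level for distribution of contraband: 9.
A1 applies: 9 − 2 = 7.
A3 applies: 7 + 2 = 9.
A4 applies (level before this adjustment is 9 < 15, so +1): 9 + 1 = 10.
A5 applies: 10 + 2 = 12.
A6 does not apply.
A7 applies (level before this adjustment is 12 ≥ 4, so +4): 12 + 4 = 16.
Final offense level: 16.
Criminal history: 5 prior points → Category 2 (3-5).
Level 16 falls in the 13-16 band.
Grid: Level 13-16 × Category 2 = 43-50 months.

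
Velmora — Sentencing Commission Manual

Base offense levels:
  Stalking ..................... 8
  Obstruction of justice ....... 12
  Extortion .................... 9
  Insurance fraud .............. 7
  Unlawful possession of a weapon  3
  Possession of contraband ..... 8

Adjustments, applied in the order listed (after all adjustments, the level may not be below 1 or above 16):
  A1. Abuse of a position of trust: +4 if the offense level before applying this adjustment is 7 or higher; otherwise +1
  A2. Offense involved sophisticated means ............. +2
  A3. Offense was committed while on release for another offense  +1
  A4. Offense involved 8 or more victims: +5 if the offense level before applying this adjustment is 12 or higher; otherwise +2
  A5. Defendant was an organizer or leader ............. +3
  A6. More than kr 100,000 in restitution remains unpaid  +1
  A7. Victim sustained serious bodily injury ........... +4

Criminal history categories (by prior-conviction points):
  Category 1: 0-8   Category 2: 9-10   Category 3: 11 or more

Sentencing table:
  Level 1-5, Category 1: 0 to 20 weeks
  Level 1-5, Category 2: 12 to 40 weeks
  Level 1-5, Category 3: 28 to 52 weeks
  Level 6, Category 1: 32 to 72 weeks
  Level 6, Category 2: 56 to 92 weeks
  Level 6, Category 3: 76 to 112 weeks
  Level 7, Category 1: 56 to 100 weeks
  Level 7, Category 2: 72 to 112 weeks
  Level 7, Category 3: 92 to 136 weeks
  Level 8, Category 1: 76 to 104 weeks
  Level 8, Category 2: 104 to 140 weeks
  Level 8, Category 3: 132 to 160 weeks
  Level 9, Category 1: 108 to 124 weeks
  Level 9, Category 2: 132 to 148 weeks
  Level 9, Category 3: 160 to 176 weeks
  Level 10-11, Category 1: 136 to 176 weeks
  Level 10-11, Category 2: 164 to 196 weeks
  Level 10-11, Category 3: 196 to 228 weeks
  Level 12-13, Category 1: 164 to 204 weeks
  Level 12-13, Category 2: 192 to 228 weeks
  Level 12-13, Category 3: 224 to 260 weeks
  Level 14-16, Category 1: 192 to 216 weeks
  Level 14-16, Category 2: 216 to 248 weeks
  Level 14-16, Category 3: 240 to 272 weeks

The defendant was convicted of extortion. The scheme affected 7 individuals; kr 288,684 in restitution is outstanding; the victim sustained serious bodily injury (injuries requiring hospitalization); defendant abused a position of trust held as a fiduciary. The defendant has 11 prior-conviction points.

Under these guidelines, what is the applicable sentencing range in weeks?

240-272 weeks

Base offense level for extortion: 9.
A1 applies (level before this adjustment is 9 ≥ 7, so +4): 9 + 4 = 13.
A4 does not apply.
A5 does not apply.
A6 applies: 13 + 1 = 14.
A7 applies: 14 + 4 = 18.
Level 18 exceeds the maximum of 16; capped at 16.
Final offense level: 16.
Criminal history: 11 prior points → Category 3 (11+).
Level 16 falls in the 14-16 band.
Grid: Level 14-16 × Category 3 = 240-272 weeks.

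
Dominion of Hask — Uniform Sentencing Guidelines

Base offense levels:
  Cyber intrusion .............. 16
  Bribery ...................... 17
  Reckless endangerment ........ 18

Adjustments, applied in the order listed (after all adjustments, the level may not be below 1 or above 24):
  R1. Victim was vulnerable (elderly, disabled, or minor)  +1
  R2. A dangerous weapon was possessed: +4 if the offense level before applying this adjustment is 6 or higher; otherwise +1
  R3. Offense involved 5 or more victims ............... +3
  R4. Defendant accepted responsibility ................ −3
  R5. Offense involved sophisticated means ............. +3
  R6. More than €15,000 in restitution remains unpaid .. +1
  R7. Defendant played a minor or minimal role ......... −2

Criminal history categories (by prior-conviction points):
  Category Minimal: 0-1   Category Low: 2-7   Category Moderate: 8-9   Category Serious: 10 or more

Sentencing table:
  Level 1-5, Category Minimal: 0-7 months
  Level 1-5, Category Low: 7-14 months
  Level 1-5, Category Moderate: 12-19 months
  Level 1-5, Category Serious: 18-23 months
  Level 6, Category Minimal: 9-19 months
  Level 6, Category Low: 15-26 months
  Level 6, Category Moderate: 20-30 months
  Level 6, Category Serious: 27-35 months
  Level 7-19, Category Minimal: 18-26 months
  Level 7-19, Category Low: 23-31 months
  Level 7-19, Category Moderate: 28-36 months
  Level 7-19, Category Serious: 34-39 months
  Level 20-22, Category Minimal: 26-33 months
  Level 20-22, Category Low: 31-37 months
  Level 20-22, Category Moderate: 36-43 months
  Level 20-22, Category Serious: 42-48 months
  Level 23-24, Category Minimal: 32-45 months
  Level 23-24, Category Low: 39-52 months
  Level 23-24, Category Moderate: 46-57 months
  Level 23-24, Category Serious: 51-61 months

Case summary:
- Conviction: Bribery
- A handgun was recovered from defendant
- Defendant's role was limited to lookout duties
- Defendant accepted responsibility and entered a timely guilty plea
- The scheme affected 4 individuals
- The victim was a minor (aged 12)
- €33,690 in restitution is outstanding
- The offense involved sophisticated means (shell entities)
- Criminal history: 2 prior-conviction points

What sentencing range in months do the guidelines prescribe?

Base offense level for bribery: 17.
R1 applies: 17 + 1 = 18.
R2 applies (level before this adjustment is 18 ≥ 6, so +4): 18 + 4 = 22.
R3 does not apply.
R4 applies: 22 − 3 = 19.
R5 applies: 19 + 3 = 22.
R6 applies: 22 + 1 = 23.
R7 applies: 23 − 2 = 21.
Final offense level: 21.
Criminal history: 2 prior points → Category Low (2-7).
Level 21 falls in the 20-22 band.
Grid: Level 20-22 × Category Low = 31-37 months.

31-37 months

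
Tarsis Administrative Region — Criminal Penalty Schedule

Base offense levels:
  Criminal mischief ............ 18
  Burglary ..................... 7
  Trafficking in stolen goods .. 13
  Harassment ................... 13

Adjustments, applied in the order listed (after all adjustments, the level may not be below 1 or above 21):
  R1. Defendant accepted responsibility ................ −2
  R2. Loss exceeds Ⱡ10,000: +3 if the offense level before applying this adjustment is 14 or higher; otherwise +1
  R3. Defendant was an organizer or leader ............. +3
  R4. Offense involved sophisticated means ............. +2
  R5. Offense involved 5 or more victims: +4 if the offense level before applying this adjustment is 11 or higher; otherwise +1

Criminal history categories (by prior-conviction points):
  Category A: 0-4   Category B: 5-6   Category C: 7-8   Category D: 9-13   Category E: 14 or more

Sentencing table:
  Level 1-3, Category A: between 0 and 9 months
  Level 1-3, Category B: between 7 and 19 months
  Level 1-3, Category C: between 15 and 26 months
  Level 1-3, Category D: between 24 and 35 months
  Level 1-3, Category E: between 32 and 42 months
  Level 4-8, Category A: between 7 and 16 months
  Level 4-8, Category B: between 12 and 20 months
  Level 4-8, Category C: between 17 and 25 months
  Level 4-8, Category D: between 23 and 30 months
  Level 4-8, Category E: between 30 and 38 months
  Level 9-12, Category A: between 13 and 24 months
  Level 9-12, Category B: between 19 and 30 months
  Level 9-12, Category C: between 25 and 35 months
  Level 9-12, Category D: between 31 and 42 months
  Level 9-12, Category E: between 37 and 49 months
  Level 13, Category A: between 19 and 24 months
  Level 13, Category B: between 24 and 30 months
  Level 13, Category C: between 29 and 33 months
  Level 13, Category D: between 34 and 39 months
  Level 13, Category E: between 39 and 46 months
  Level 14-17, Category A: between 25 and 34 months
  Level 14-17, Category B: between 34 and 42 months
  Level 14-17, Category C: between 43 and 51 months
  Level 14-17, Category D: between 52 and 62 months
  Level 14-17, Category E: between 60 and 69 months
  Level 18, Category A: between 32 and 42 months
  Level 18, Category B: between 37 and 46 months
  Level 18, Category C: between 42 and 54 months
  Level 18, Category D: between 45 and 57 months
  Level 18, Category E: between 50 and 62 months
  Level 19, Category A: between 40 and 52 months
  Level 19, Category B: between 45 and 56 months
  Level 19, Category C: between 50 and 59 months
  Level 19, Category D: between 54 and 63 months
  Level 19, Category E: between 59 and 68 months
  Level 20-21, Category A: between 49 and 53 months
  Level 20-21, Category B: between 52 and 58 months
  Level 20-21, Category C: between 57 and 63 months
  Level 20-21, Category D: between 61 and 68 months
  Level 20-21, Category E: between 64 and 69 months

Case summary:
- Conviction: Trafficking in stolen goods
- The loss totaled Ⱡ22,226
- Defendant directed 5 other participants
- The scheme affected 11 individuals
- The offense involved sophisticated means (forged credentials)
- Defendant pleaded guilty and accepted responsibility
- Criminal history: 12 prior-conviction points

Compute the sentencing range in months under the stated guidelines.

Base offense level for trafficking in stolen goods: 13.
R1 applies: 13 − 2 = 11.
R2 applies (level before this adjustment is 11 < 14, so +1): 11 + 1 = 12.
R3 applies: 12 + 3 = 15.
R4 applies: 15 + 2 = 17.
R5 applies (level before this adjustment is 17 ≥ 11, so +4): 17 + 4 = 21.
Final offense level: 21.
Criminal history: 12 prior points → Category D (9-13).
Level 21 falls in the 20-21 band.
Grid: Level 20-21 × Category D = 61-68 months.

61-68 months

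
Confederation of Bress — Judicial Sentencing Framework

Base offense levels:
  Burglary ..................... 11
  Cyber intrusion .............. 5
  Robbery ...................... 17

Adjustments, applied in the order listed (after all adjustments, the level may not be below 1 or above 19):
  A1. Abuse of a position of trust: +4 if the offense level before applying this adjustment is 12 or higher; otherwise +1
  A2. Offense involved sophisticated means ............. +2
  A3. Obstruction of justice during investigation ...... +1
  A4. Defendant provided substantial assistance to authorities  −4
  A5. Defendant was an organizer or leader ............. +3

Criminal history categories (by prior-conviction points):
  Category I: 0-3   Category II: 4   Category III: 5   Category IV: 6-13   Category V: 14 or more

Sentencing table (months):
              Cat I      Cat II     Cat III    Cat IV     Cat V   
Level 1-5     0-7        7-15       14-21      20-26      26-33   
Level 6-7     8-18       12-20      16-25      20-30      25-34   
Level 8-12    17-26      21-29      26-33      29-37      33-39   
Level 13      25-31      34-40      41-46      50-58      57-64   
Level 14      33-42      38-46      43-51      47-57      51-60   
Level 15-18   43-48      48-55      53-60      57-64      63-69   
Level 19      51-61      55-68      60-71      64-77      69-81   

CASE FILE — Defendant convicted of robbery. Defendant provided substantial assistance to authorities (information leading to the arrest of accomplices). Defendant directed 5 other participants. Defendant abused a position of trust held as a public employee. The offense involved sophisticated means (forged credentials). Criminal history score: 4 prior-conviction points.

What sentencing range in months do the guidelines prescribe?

55-68 months

Base offense level for robbery: 17.
A1 applies (level before this adjustment is 17 ≥ 12, so +4): 17 + 4 = 21.
A2 applies: 21 + 2 = 23.
A4 applies: 23 − 4 = 19.
A5 applies: 19 + 3 = 22.
Level 22 exceeds the maximum of 19; capped at 19.
Final offense level: 19.
Criminal history: 4 prior points → Category II (4).
Level 19 falls in the 19 band.
Grid: Level 19 × Category II = 55-68 months.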